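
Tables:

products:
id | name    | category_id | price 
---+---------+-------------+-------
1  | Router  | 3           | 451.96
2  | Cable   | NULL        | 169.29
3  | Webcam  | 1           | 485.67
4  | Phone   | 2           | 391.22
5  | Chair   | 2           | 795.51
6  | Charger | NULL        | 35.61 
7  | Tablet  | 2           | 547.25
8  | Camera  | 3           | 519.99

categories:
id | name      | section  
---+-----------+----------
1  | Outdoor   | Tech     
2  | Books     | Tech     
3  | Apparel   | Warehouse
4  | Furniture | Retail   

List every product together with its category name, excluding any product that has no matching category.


INNER JOIN keeps only products rows whose category_id matches an id in categories. Walk through each product:
  - product 1 (Router): category_id=3 -> matches Apparel
  - product 2 (Cable): category_id=NULL, no match -> dropped
  - product 3 (Webcam): category_id=1 -> matches Outdoor
  - product 4 (Phone): category_id=2 -> matches Books
  - product 5 (Chair): category_id=2 -> matches Books
  - product 6 (Charger): category_id=NULL, no match -> dropped
  - product 7 (Tablet): category_id=2 -> matches Books
  - product 8 (Camera): category_id=3 -> matches Apparel
So 2 of 8 rows are dropped.

SQL:
SELECT a.name, b.name AS category
FROM products a
INNER JOIN categories b ON a.category_id = b.id

Result:
name   | category
-------+---------
Router | Apparel 
Webcam | Outdoor 
Phone  | Books   
Chair  | Books   
Tablet | Books   
Camera | Apparel 


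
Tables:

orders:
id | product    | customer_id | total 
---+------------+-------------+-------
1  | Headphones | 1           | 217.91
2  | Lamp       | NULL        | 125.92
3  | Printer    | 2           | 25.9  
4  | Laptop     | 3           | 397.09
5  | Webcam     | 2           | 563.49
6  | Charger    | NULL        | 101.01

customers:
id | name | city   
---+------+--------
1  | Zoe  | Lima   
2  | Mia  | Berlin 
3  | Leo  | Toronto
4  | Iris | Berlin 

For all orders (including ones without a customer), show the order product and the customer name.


LEFT JOIN keeps every row from orders (the left table); where customer_id has no match in customers, the customer columns become NULL. Walk through each order:
  - order 1 (Headphones): customer_id=1 -> matches Zoe
  - order 2 (Lamp): customer_id=NULL, no match -> kept with NULL
  - order 3 (Printer): customer_id=2 -> matches Mia
  - order 4 (Laptop): customer_id=3 -> matches Leo
  - order 5 (Webcam): customer_id=2 -> matches Mia
  - order 6 (Charger): customer_id=NULL, no match -> kept with NULL
All 6 rows appear; 2 have NULL customer.

SQL:
SELECT a.product, b.name AS customer
FROM orders a
LEFT JOIN customers b ON a.customer_id = b.id

Result:
product    | customer
-----------+---------
Headphones | Zoe     
Lamp       | NULL    
Printer    | Mia     
Laptop     | Leo     
Webcam     | Mia     
Charger    | NULL    


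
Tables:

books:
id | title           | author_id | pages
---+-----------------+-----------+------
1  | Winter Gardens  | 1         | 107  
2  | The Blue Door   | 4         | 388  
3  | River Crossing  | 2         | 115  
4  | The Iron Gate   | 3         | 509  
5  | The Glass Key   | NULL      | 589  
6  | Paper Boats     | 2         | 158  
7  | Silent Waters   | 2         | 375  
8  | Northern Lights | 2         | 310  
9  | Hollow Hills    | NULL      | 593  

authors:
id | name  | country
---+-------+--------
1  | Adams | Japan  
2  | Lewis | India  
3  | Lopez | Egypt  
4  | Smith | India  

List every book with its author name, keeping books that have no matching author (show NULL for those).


LEFT JOIN keeps every row from books (the left table); where author_id has no match in authors, the author columns become NULL. Walk through each book:
  - book 1 (Winter Gardens): author_id=1 -> matches Adams
  - book 2 (The Blue Door): author_id=4 -> matches Smith
  - book 3 (River Crossing): author_id=2 -> matches Lewis
  - book 4 (The Iron Gate): author_id=3 -> matches Lopez
  - book 5 (The Glass Key): author_id=NULL, no match -> kept with NULL
  - book 6 (Paper Boats): author_id=2 -> matches Lewis
  - book 7 (Silent Waters): author_id=2 -> matches Lewis
  - book 8 (Northern Lights): author_id=2 -> matches Lewis
  - book 9 (Hollow Hills): author_id=NULL, no match -> kept with NULL
All 9 rows appear; 2 have NULL author.

SQL:
SELECT a.title, b.name AS author
FROM books a
LEFT JOIN authors b ON a.author_id = b.id

Result:
title           | author
----------------+-------
Winter Gardens  | Adams 
The Blue Door   | Smith 
River Crossing  | Lewis 
The Iron Gate   | Lopez 
The Glass Key   | NULL  
Paper Boats     | Lewis 
Silent Waters   | Lewis 
Northern Lights | Lewis 
Hollow Hills    | NULL  


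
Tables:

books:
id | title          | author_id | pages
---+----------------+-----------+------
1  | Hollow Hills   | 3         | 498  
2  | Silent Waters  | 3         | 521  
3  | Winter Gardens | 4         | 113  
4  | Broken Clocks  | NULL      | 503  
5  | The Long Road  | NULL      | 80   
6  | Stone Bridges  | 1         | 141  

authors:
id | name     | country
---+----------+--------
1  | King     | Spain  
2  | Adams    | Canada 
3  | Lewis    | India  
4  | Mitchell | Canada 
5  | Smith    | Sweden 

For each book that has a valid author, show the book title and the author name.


INNER JOIN keeps only books rows whose author_id matches an id in authors. Walk through each book:
  - book 1 (Hollow Hills): author_id=3 -> matches Lewis
  - book 2 (Silent Waters): author_id=3 -> matches Lewis
  - book 3 (Winter Gardens): author_id=4 -> matches Mitchell
  - book 4 (Broken Clocks): author_id=NULL, no match -> dropped
  - book 5 (The Long Road): author_id=NULL, no match -> dropped
  - book 6 (Stone Bridges): author_id=1 -> matches King
So 2 of 6 rows are dropped.

SQL:
SELECT a.title, b.name AS author
FROM books a
INNER JOIN authors b ON a.author_id = b.id

Result:
title          | author  
---------------+---------
Hollow Hills   | Lewis   
Silent Waters  | Lewis   
Winter Gardens | Mitchell
Stone Bridges  | King    


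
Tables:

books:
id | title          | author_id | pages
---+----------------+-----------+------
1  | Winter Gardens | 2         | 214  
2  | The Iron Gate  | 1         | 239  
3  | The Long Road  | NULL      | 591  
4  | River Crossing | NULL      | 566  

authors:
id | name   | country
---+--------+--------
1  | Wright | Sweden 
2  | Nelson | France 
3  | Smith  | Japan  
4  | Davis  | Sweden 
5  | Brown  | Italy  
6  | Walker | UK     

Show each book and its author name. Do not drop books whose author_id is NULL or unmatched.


LEFT JOIN keeps every row from books (the left table); where author_id has no match in authors, the author columns become NULL. Walk through each book:
  - book 1 (Winter Gardens): author_id=2 -> matches Nelson
  - book 2 (The Iron Gate): author_id=1 -> matches Wright
  - book 3 (The Long Road): author_id=NULL, no match -> kept with NULL
  - book 4 (River Crossing): author_id=NULL, no match -> kept with NULL
All 4 rows appear; 2 have NULL author.

SQL:
SELECT a.title, b.name AS author
FROM books a
LEFT JOIN authors b ON a.author_id = b.id

Result:
title          | author
---------------+-------
Winter Gardens | Nelson
The Iron Gate  | Wright
The Long Road  | NULL  
River Crossing | NULL  


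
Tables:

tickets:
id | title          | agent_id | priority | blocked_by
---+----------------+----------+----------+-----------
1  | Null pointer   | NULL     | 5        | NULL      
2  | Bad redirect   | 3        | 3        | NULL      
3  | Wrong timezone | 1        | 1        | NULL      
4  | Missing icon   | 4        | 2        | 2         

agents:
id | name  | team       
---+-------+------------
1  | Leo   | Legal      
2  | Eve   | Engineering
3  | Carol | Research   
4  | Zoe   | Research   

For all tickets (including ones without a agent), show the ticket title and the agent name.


LEFT JOIN keeps every row from tickets (the left table); where agent_id has no match in agents, the agent columns become NULL. Walk through each ticket:
  - ticket 1 (Null pointer): agent_id=NULL, no match -> kept with NULL
  - ticket 2 (Bad redirect): agent_id=3 -> matches Carol
  - ticket 3 (Wrong timezone): agent_id=1 -> matches Leo
  - ticket 4 (Missing icon): agent_id=4 -> matches Zoe
All 4 rows appear; 1 has NULL agent.

SQL:
SELECT a.title, b.name AS agent
FROM tickets a
LEFT JOIN agents b ON a.agent_id = b.id

Result:
title          | agent
---------------+------
Null pointer   | NULL 
Bad redirect   | Carol
Wrong timezone | Leo  
Missing icon   | Zoe  


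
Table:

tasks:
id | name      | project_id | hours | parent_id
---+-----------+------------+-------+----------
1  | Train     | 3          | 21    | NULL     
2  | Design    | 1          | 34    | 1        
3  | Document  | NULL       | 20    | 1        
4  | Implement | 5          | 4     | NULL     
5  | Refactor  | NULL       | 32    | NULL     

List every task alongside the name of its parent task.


This is a self-join: tasks is joined to a second copy of itself, matching each row's parent_id to another row's id. Use LEFT JOIN so rows with parent_id=NULL are kept.
  - task 1 (Train): parent_id=NULL -> NULL
  - task 2 (Design): parent_id=1 -> Train
  - task 3 (Document): parent_id=1 -> Train
  - task 4 (Implement): parent_id=NULL -> NULL
  - task 5 (Refactor): parent_id=NULL -> NULL

SQL:
SELECT a.name AS item, b.name AS parent
FROM tasks a
LEFT JOIN tasks b ON a.parent_id = b.id

Result:
item      | parent
----------+-------
Train     | NULL  
Design    | Train 
Document  | Train 
Implement | NULL  
Refactor  | NULL  


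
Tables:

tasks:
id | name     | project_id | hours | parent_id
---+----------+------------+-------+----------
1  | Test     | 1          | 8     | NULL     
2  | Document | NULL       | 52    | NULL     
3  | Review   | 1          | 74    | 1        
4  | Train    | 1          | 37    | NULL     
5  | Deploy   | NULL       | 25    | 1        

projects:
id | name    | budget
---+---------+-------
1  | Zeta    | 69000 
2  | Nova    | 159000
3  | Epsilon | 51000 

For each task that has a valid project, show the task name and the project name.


INNER JOIN keeps only tasks rows whose project_id matches an id in projects. Walk through each task:
  - task 1 (Test): project_id=1 -> matches Zeta
  - task 2 (Document): project_id=NULL, no match -> dropped
  - task 3 (Review): project_id=1 -> matches Zeta
  - task 4 (Train): project_id=1 -> matches Zeta
  - task 5 (Deploy): project_id=NULL, no match -> dropped
So 2 of 5 rows are dropped.

SQL:
SELECT a.name, b.name AS project
FROM tasks a
INNER JOIN projects b ON a.project_id = b.id

Result:
name   | project
-------+--------
Test   | Zeta   
Review | Zeta   
Train  | Zeta   


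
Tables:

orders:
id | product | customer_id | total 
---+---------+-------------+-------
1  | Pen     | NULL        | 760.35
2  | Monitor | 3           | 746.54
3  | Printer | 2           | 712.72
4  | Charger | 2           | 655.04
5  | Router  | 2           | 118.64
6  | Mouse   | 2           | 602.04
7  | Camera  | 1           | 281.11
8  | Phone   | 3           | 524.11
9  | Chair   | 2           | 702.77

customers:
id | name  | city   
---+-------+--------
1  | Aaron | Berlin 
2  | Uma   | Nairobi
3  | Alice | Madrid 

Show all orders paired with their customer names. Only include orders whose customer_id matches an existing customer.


INNER JOIN keeps only orders rows whose customer_id matches an id in customers. Walk through each order:
  - order 1 (Pen): customer_id=NULL, no match -> dropped
  - order 2 (Monitor): customer_id=3 -> matches Alice
  - order 3 (Printer): customer_id=2 -> matches Uma
  - order 4 (Charger): customer_id=2 -> matches Uma
  - order 5 (Router): customer_id=2 -> matches Uma
  - order 6 (Mouse): customer_id=2 -> matches Uma
  - order 7 (Camera): customer_id=1 -> matches Aaron
  - order 8 (Phone): customer_id=3 -> matches Alice
  - order 9 (Chair): customer_id=2 -> matches Uma
So 1 of 9 rows is dropped.

SQL:
SELECT a.product, b.name AS customer
FROM orders a
INNER JOIN customers b ON a.customer_id = b.id

Result:
product | customer
--------+---------
Monitor | Alice   
Printer | Uma     
Charger | Uma     
Router  | Uma     
Mouse   | Uma     
Camera  | Aaron   
Phone   | Alice   
Chair   | Uma     


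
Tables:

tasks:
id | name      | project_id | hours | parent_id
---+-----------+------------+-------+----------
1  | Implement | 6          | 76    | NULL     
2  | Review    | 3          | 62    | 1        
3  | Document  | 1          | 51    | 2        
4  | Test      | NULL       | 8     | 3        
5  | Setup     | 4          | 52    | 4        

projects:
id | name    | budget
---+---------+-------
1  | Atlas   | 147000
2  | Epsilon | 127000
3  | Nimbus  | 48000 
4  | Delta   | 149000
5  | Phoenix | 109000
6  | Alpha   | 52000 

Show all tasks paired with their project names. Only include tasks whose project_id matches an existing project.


INNER JOIN keeps only tasks rows whose project_id matches an id in projects. Walk through each task:
  - task 1 (Implement): project_id=6 -> matches Alpha
  - task 2 (Review): project_id=3 -> matches Nimbus
  - task 3 (Document): project_id=1 -> matches Atlas
  - task 4 (Test): project_id=NULL, no match -> dropped
  - task 5 (Setup): project_id=4 -> matches Delta
So 1 of 5 rows is dropped.

SQL:
SELECT a.name, b.name AS project
FROM tasks a
INNER JOIN projects b ON a.project_id = b.id

Result:
name      | project
----------+--------
Implement | Alpha  
Review    | Nimbus 
Document  | Atlas  
Setup     | Delta  


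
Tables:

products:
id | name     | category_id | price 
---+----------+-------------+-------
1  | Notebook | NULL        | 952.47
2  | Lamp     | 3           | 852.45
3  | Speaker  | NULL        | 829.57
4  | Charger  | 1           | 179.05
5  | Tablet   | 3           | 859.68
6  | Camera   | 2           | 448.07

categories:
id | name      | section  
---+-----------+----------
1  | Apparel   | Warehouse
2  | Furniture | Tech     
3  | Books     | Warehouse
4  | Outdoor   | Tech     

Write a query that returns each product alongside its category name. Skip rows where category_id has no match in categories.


INNER JOIN keeps only products rows whose category_id matches an id in categories. Walk through each product:
  - product 1 (Notebook): category_id=NULL, no match -> dropped
  - product 2 (Lamp): category_id=3 -> matches Books
  - product 3 (Speaker): category_id=NULL, no match -> dropped
  - product 4 (Charger): category_id=1 -> matches Apparel
  - product 5 (Tablet): category_id=3 -> matches Books
  - product 6 (Camera): category_id=2 -> matches Furniture
So 2 of 6 rows are dropped.

SQL:
SELECT a.name, b.name AS category
FROM products a
INNER JOIN categories b ON a.category_id = b.id

Result:
name    | category 
--------+----------
Lamp    | Books    
Charger | Apparel  
Tablet  | Books    
Camera  | Furniture


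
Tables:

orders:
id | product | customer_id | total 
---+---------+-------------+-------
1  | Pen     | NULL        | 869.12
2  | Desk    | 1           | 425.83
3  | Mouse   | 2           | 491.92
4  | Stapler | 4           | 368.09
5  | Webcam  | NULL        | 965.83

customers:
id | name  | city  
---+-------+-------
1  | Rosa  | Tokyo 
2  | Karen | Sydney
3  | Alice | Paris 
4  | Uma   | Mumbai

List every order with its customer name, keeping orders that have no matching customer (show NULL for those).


LEFT JOIN keeps every row from orders (the left table); where customer_id has no match in customers, the customer columns become NULL. Walk through each order:
  - order 1 (Pen): customer_id=NULL, no match -> kept with NULL
  - order 2 (Desk): customer_id=1 -> matches Rosa
  - order 3 (Mouse): customer_id=2 -> matches Karen
  - order 4 (Stapler): customer_id=4 -> matches Uma
  - order 5 (Webcam): customer_id=NULL, no match -> kept with NULL
All 5 rows appear; 2 have NULL customer.

SQL:
SELECT a.product, b.name AS customer
FROM orders a
LEFT JOIN customers b ON a.customer_id = b.id

Result:
product | customer
--------+---------
Pen     | NULL    
Desk    | Rosa    
Mouse   | Karen   
Stapler | Uma     
Webcam  | NULL    


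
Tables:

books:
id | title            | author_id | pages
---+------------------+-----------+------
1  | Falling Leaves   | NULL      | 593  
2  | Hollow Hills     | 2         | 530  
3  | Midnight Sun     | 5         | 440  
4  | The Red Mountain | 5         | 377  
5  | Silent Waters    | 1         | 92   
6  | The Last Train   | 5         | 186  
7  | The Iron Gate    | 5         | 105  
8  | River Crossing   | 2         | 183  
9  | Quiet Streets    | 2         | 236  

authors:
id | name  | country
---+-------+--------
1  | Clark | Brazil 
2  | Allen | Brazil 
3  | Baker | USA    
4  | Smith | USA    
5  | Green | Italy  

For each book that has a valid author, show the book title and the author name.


INNER JOIN keeps only books rows whose author_id matches an id in authors. Walk through each book:
  - book 1 (Falling Leaves): author_id=NULL, no match -> dropped
  - book 2 (Hollow Hills): author_id=2 -> matches Allen
  - book 3 (Midnight Sun): author_id=5 -> matches Green
  - book 4 (The Red Mountain): author_id=5 -> matches Green
  - book 5 (Silent Waters): author_id=1 -> matches Clark
  - book 6 (The Last Train): author_id=5 -> matches Green
  - book 7 (The Iron Gate): author_id=5 -> matches Green
  - book 8 (River Crossing): author_id=2 -> matches Allen
  - book 9 (Quiet Streets): author_id=2 -> matches Allen
So 1 of 9 rows is dropped.

SQL:
SELECT a.title, b.name AS author
FROM books a
INNER JOIN authors b ON a.author_id = b.id

Result:
title            | author
-----------------+-------
Hollow Hills     | Allen 
Midnight Sun     | Green 
The Red Mountain | Green 
Silent Waters    | Clark 
The Last Train   | Green 
The Iron Gate    | Green 
River Crossing   | Allen 
Quiet Streets    | Allen 


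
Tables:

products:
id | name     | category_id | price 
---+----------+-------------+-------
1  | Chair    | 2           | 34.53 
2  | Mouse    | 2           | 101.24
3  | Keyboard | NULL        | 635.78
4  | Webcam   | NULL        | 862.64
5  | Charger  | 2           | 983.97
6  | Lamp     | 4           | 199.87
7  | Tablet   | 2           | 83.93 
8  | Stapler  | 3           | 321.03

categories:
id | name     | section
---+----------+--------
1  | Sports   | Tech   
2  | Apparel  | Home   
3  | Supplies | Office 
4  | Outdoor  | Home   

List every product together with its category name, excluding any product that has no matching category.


INNER JOIN keeps only products rows whose category_id matches an id in categories. Walk through each product:
  - product 1 (Chair): category_id=2 -> matches Apparel
  - product 2 (Mouse): category_id=2 -> matches Apparel
  - product 3 (Keyboard): category_id=NULL, no match -> dropped
  - product 4 (Webcam): category_id=NULL, no match -> dropped
  - product 5 (Charger): category_id=2 -> matches Apparel
  - product 6 (Lamp): category_id=4 -> matches Outdoor
  - product 7 (Tablet): category_id=2 -> matches Apparel
  - product 8 (Stapler): category_id=3 -> matches Supplies
So 2 of 8 rows are dropped.

SQL:
SELECT a.name, b.name AS category
FROM products a
INNER JOIN categories b ON a.category_id = b.id

Result:
name    | category
--------+---------
Chair   | Apparel 
Mouse   | Apparel 
Charger | Apparel 
Lamp    | Outdoor 
Tablet  | Apparel 
Stapler | Supplies


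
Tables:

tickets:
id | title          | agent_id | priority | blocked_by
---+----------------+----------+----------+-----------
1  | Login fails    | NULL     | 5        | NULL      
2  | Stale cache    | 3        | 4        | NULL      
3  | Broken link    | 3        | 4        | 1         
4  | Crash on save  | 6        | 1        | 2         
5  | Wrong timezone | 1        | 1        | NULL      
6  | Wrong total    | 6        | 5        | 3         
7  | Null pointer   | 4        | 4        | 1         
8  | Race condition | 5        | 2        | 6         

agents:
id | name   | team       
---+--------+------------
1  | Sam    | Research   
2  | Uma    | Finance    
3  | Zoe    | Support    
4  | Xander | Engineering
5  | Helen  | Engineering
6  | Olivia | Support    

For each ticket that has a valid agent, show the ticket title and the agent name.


INNER JOIN keeps only tickets rows whose agent_id matches an id in agents. Walk through each ticket:
  - ticket 1 (Login fails): agent_id=NULL, no match -> dropped
  - ticket 2 (Stale cache): agent_id=3 -> matches Zoe
  - ticket 3 (Broken link): agent_id=3 -> matches Zoe
  - ticket 4 (Crash on save): agent_id=6 -> matches Olivia
  - ticket 5 (Wrong timezone): agent_id=1 -> matches Sam
  - ticket 6 (Wrong total): agent_id=6 -> matches Olivia
  - ticket 7 (Null pointer): agent_id=4 -> matches Xander
  - ticket 8 (Race condition): agent_id=5 -> matches Helen
So 1 of 8 rows is dropped.

SQL:
SELECT a.title, b.name AS agent
FROM tickets a
INNER JOIN agents b ON a.agent_id = b.id

Result:
title          | agent 
---------------+-------
Stale cache    | Zoe   
Broken link    | Zoe   
Crash on save  | Olivia
Wrong timezone | Sam   
Wrong total    | Olivia
Null pointer   | Xander
Race condition | Helen 


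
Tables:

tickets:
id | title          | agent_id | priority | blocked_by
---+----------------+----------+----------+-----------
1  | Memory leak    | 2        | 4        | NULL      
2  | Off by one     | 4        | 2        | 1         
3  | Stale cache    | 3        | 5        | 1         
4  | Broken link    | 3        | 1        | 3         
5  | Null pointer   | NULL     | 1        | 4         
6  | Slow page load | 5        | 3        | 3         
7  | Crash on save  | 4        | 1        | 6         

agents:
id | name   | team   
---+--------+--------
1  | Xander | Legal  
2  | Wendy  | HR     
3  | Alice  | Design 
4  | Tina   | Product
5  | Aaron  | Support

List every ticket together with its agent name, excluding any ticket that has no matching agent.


INNER JOIN keeps only tickets rows whose agent_id matches an id in agents. Walk through each ticket:
  - ticket 1 (Memory leak): agent_id=2 -> matches Wendy
  - ticket 2 (Off by one): agent_id=4 -> matches Tina
  - ticket 3 (Stale cache): agent_id=3 -> matches Alice
  - ticket 4 (Broken link): agent_id=3 -> matches Alice
  - ticket 5 (Null pointer): agent_id=NULL, no match -> dropped
  - ticket 6 (Slow page load): agent_id=5 -> matches Aaron
  - ticket 7 (Crash on save): agent_id=4 -> matches Tina
So 1 of 7 rows is dropped.

SQL:
SELECT a.title, b.name AS agent
FROM tickets a
INNER JOIN agents b ON a.agent_id = b.id

Result:
title          | agent
---------------+------
Memory leak    | Wendy
Off by one     | Tina 
Stale cache    | Alice
Broken link    | Alice
Slow page load | Aaron
Crash on save  | Tina 


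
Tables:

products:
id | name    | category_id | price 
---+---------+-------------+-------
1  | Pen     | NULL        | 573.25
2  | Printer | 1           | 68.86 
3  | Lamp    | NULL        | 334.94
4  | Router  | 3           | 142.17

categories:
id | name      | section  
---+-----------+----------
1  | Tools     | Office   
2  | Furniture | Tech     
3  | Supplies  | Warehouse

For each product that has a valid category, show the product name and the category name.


INNER JOIN keeps only products rows whose category_id matches an id in categories. Walk through each product:
  - product 1 (Pen): category_id=NULL, no match -> dropped
  - product 2 (Printer): category_id=1 -> matches Tools
  - product 3 (Lamp): category_id=NULL, no match -> dropped
  - product 4 (Router): category_id=3 -> matches Supplies
So 2 of 4 rows are dropped.

SQL:
SELECT a.name, b.name AS category
FROM products a
INNER JOIN categories b ON a.category_id = b.id

Result:
name    | category
--------+---------
Printer | Tools   
Router  | Supplies


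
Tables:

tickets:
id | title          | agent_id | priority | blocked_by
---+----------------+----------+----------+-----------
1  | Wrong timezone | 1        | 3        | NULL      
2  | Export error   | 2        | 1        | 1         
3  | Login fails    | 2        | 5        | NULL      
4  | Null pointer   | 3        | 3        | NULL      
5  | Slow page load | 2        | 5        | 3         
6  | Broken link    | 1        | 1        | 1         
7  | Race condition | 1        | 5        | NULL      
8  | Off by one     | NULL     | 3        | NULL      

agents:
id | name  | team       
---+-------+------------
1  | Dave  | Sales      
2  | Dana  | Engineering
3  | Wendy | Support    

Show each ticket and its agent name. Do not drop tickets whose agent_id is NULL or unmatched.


LEFT JOIN keeps every row from tickets (the left table); where agent_id has no match in agents, the agent columns become NULL. Walk through each ticket:
  - ticket 1 (Wrong timezone): agent_id=1 -> matches Dave
  - ticket 2 (Export error): agent_id=2 -> matches Dana
  - ticket 3 (Login fails): agent_id=2 -> matches Dana
  - ticket 4 (Null pointer): agent_id=3 -> matches Wendy
  - ticket 5 (Slow page load): agent_id=2 -> matches Dana
  - ticket 6 (Broken link): agent_id=1 -> matches Dave
  - ticket 7 (Race condition): agent_id=1 -> matches Dave
  - ticket 8 (Off by one): agent_id=NULL, no match -> kept with NULL
All 8 rows appear; 1 has NULL agent.

SQL:
SELECT a.title, b.name AS agent
FROM tickets a
LEFT JOIN agents b ON a.agent_id = b.id

Result:
title          | agent
---------------+------
Wrong timezone | Dave 
Export error   | Dana 
Login fails    | Dana 
Null pointer   | Wendy
Slow page load | Dana 
Broken link    | Dave 
Race condition | Dave 
Off by one     | NULL 


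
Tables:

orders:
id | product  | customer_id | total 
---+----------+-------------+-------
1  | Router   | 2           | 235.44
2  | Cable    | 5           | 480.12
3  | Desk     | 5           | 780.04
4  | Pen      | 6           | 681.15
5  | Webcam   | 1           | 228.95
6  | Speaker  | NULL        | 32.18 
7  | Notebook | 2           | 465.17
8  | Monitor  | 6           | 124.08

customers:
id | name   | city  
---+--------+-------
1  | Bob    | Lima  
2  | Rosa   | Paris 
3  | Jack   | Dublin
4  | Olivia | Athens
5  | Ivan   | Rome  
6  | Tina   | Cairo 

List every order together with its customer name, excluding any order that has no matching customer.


INNER JOIN keeps only orders rows whose customer_id matches an id in customers. Walk through each order:
  - order 1 (Router): customer_id=2 -> matches Rosa
  - order 2 (Cable): customer_id=5 -> matches Ivan
  - order 3 (Desk): customer_id=5 -> matches Ivan
  - order 4 (Pen): customer_id=6 -> matches Tina
  - order 5 (Webcam): customer_id=1 -> matches Bob
  - order 6 (Speaker): customer_id=NULL, no match -> dropped
  - order 7 (Notebook): customer_id=2 -> matches Rosa
  - order 8 (Monitor): customer_id=6 -> matches Tina
So 1 of 8 rows is dropped.

SQL:
SELECT a.product, b.name AS customer
FROM orders a
INNER JOIN customers b ON a.customer_id = b.id

Result:
product  | customer
---------+---------
Router   | Rosa    
Cable    | Ivan    
Desk     | Ivan    
Pen      | Tina    
Webcam   | Bob     
Notebook | Rosa    
Monitor  | Tina    


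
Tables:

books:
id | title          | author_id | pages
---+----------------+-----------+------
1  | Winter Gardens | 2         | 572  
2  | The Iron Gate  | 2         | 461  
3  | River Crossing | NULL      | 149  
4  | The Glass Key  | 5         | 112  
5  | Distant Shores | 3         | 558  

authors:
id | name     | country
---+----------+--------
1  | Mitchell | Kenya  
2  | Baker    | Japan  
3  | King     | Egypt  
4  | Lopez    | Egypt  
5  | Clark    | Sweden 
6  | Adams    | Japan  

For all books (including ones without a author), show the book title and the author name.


LEFT JOIN keeps every row from books (the left table); where author_id has no match in authors, the author columns become NULL. Walk through each book:
  - book 1 (Winter Gardens): author_id=2 -> matches Baker
  - book 2 (The Iron Gate): author_id=2 -> matches Baker
  - book 3 (River Crossing): author_id=NULL, no match -> kept with NULL
  - book 4 (The Glass Key): author_id=5 -> matches Clark
  - book 5 (Distant Shores): author_id=3 -> matches King
All 5 rows appear; 1 has NULL author.

SQL:
SELECT a.title, b.name AS author
FROM books a
LEFT JOIN authors b ON a.author_id = b.id

Result:
title          | author
---------------+-------
Winter Gardens | Baker 
The Iron Gate  | Baker 
River Crossing | NULL  
The Glass Key  | Clark 
Distant Shores | King  


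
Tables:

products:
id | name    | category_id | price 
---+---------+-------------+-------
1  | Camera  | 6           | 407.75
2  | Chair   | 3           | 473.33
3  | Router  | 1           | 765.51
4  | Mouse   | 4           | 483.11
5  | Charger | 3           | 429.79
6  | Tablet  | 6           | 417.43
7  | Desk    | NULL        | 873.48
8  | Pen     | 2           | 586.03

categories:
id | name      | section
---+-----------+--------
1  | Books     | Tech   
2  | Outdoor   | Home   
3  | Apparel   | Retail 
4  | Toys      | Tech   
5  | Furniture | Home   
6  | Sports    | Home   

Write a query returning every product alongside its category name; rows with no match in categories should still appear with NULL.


LEFT JOIN keeps every row from products (the left table); where category_id has no match in categories, the category columns become NULL. Walk through each product:
  - product 1 (Camera): category_id=6 -> matches Sports
  - product 2 (Chair): category_id=3 -> matches Apparel
  - product 3 (Router): category_id=1 -> matches Books
  - product 4 (Mouse): category_id=4 -> matches Toys
  - product 5 (Charger): category_id=3 -> matches Apparel
  - product 6 (Tablet): category_id=6 -> matches Sports
  - product 7 (Desk): category_id=NULL, no match -> kept with NULL
  - product 8 (Pen): category_id=2 -> matches Outdoor
All 8 rows appear; 1 has NULL category.

SQL:
SELECT a.name, b.name AS category
FROM products a
LEFT JOIN categories b ON a.category_id = b.id

Result:
name    | category
--------+---------
Camera  | Sports  
Chair   | Apparel 
Router  | Books   
Mouse   | Toys    
Charger | Apparel 
Tablet  | Sports  
Desk    | NULL    
Pen     | Outdoor 


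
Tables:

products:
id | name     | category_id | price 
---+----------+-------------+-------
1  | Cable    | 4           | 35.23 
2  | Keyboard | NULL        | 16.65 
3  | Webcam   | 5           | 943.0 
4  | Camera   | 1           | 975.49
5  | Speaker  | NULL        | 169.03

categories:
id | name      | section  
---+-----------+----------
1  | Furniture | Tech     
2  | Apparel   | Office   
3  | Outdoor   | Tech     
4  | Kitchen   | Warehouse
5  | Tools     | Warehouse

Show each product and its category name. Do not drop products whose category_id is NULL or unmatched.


LEFT JOIN keeps every row from products (the left table); where category_id has no match in categories, the category columns become NULL. Walk through each product:
  - product 1 (Cable): category_id=4 -> matches Kitchen
  - product 2 (Keyboard): category_id=NULL, no match -> kept with NULL
  - product 3 (Webcam): category_id=5 -> matches Tools
  - product 4 (Camera): category_id=1 -> matches Furniture
  - product 5 (Speaker): category_id=NULL, no match -> kept with NULL
All 5 rows appear; 2 have NULL category.

SQL:
SELECT a.name, b.name AS category
FROM products a
LEFT JOIN categories b ON a.category_id = b.id

Result:
name     | category 
---------+----------
Cable    | Kitchen  
Keyboard | NULL     
Webcam   | Tools    
Camera   | Furniture
Speaker  | NULL     


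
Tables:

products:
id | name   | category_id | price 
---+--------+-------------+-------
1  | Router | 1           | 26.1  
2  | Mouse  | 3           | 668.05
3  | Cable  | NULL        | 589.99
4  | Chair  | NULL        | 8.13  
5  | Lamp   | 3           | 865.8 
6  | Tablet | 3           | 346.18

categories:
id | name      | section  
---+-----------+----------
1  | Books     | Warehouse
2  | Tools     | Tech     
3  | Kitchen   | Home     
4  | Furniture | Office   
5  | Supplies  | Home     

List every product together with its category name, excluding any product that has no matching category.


INNER JOIN keeps only products rows whose category_id matches an id in categories. Walk through each product:
  - product 1 (Router): category_id=1 -> matches Books
  - product 2 (Mouse): category_id=3 -> matches Kitchen
  - product 3 (Cable): category_id=NULL, no match -> dropped
  - product 4 (Chair): category_id=NULL, no match -> dropped
  - product 5 (Lamp): category_id=3 -> matches Kitchen
  - product 6 (Tablet): category_id=3 -> matches Kitchen
So 2 of 6 rows are dropped.

SQL:
SELECT a.name, b.name AS category
FROM products a
INNER JOIN categories b ON a.category_id = b.id

Result:
name   | category
-------+---------
Router | Books   
Mouse  | Kitchen 
Lamp   | Kitchen 
Tablet | Kitchen 


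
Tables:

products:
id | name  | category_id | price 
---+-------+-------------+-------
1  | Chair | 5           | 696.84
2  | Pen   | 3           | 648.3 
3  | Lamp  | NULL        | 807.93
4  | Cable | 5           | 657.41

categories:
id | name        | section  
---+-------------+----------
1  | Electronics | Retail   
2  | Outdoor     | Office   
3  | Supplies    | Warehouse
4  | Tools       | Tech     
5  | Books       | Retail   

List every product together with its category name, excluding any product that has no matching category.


INNER JOIN keeps only products rows whose category_id matches an id in categories. Walk through each product:
  - product 1 (Chair): category_id=5 -> matches Books
  - product 2 (Pen): category_id=3 -> matches Supplies
  - product 3 (Lamp): category_id=NULL, no match -> dropped
  - product 4 (Cable): category_id=5 -> matches Books
So 1 of 4 rows is dropped.

SQL:
SELECT a.name, b.name AS category
FROM products a
INNER JOIN categories b ON a.category_id = b.id

Result:
name  | category
------+---------
Chair | Books   
Pen   | Supplies
Cable | Books   


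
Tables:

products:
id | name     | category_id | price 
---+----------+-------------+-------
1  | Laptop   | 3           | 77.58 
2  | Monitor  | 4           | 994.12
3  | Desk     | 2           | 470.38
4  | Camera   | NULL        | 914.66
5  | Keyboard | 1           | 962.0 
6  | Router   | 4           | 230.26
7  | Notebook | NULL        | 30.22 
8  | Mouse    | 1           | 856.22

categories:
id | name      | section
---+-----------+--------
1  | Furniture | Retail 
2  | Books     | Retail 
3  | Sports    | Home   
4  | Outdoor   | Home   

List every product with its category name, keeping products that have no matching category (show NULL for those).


LEFT JOIN keeps every row from products (the left table); where category_id has no match in categories, the category columns become NULL. Walk through each product:
  - product 1 (Laptop): category_id=3 -> matches Sports
  - product 2 (Monitor): category_id=4 -> matches Outdoor
  - product 3 (Desk): category_id=2 -> matches Books
  - product 4 (Camera): category_id=NULL, no match -> kept with NULL
  - product 5 (Keyboard): category_id=1 -> matches Furniture
  - product 6 (Router): category_id=4 -> matches Outdoor
  - product 7 (Notebook): category_id=NULL, no match -> kept with NULL
  - product 8 (Mouse): category_id=1 -> matches Furniture
All 8 rows appear; 2 have NULL category.

SQL:
SELECT a.name, b.name AS category
FROM products a
LEFT JOIN categories b ON a.category_id = b.id

Result:
name     | category 
---------+----------
Laptop   | Sports   
Monitor  | Outdoor  
Desk     | Books    
Camera   | NULL     
Keyboard | Furniture
Router   | Outdoor  
Notebook | NULL     
Mouse    | Furniture


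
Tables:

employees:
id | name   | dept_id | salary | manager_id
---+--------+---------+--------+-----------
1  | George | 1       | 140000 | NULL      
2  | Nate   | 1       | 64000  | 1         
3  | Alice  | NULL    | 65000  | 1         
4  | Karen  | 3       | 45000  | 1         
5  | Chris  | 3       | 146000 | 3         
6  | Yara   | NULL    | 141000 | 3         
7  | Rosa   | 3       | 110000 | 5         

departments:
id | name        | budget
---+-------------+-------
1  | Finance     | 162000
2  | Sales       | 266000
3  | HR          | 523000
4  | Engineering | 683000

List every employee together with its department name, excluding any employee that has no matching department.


INNER JOIN keeps only employees rows whose dept_id matches an id in departments. Walk through each employee:
  - employee 1 (George): dept_id=1 -> matches Finance
  - employee 2 (Nate): dept_id=1 -> matches Finance
  - employee 3 (Alice): dept_id=NULL, no match -> dropped
  - employee 4 (Karen): dept_id=3 -> matches HR
  - employee 5 (Chris): dept_id=3 -> matches HR
  - employee 6 (Yara): dept_id=NULL, no match -> dropped
  - employee 7 (Rosa): dept_id=3 -> matches HR
So 2 of 7 rows are dropped.

SQL:
SELECT a.name, b.name AS department
FROM employees a
INNER JOIN departments b ON a.dept_id = b.id

Result:
name   | department
-------+-----------
George | Finance   
Nate   | Finance   
Karen  | HR        
Chris  | HR        
Rosa   | HR        


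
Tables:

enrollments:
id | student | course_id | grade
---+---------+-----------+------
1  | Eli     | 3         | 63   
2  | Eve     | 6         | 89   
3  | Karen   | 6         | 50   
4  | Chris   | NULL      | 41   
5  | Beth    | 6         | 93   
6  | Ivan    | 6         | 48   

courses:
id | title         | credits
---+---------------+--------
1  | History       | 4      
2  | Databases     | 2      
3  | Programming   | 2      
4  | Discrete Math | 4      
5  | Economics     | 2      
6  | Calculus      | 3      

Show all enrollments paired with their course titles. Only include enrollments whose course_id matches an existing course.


INNER JOIN keeps only enrollments rows whose course_id matches an id in courses. Walk through each enrollment:
  - enrollment 1 (Eli): course_id=3 -> matches Programming
  - enrollment 2 (Eve): course_id=6 -> matches Calculus
  - enrollment 3 (Karen): course_id=6 -> matches Calculus
  - enrollment 4 (Chris): course_id=NULL, no match -> dropped
  - enrollment 5 (Beth): course_id=6 -> matches Calculus
  - enrollment 6 (Ivan): course_id=6 -> matches Calculus
So 1 of 6 rows is dropped.

SQL:
SELECT a.student, b.title AS course
FROM enrollments a
INNER JOIN courses b ON a.course_id = b.id

Result:
student | course     
--------+------------
Eli     | Programming
Eve     | Calculus   
Karen   | Calculus   
Beth    | Calculus   
Ivan    | Calculus   


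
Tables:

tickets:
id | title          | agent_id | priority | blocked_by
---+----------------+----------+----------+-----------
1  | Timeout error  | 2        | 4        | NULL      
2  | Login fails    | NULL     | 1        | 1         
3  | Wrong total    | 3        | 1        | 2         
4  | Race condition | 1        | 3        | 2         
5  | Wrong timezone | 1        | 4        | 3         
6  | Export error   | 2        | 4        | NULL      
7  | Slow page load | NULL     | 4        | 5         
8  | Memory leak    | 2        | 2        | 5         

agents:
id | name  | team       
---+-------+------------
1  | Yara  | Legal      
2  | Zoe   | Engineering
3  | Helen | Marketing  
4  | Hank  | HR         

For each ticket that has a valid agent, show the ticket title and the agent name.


INNER JOIN keeps only tickets rows whose agent_id matches an id in agents. Walk through each ticket:
  - ticket 1 (Timeout error): agent_id=2 -> matches Zoe
  - ticket 2 (Login fails): agent_id=NULL, no match -> dropped
  - ticket 3 (Wrong total): agent_id=3 -> matches Helen
  - ticket 4 (Race condition): agent_id=1 -> matches Yara
  - ticket 5 (Wrong timezone): agent_id=1 -> matches Yara
  - ticket 6 (Export error): agent_id=2 -> matches Zoe
  - ticket 7 (Slow page load): agent_id=NULL, no match -> dropped
  - ticket 8 (Memory leak): agent_id=2 -> matches Zoe
So 2 of 8 rows are dropped.

SQL:
SELECT a.title, b.name AS agent
FROM tickets a
INNER JOIN agents b ON a.agent_id = b.id

Result:
title          | agent
---------------+------
Timeout error  | Zoe  
Wrong total    | Helen
Race condition | Yara 
Wrong timezone | Yara 
Export error   | Zoe  
Memory leak    | Zoe  


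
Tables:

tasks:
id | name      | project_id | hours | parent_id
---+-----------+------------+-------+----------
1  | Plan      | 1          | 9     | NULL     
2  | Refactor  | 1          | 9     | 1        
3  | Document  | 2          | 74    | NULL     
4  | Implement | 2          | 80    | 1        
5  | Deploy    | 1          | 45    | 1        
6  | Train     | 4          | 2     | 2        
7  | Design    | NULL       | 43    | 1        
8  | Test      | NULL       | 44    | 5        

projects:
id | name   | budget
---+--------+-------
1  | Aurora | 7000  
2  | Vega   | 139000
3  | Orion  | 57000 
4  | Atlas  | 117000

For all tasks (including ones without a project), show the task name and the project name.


LEFT JOIN keeps every row from tasks (the left table); where project_id has no match in projects, the project columns become NULL. Walk through each task:
  - task 1 (Plan): project_id=1 -> matches Aurora
  - task 2 (Refactor): project_id=1 -> matches Aurora
  - task 3 (Document): project_id=2 -> matches Vega
  - task 4 (Implement): project_id=2 -> matches Vega
  - task 5 (Deploy): project_id=1 -> matches Aurora
  - task 6 (Train): project_id=4 -> matches Atlas
  - task 7 (Design): project_id=NULL, no match -> kept with NULL
  - task 8 (Test): project_id=NULL, no match -> kept with NULL
All 8 rows appear; 2 have NULL project.

SQL:
SELECT a.name, b.name AS project
FROM tasks a
LEFT JOIN projects b ON a.project_id = b.id

Result:
name      | project
----------+--------
Plan      | Aurora 
Refactor  | Aurora 
Document  | Vega   
Implement | Vega   
Deploy    | Aurora 
Train     | Atlas  
Design    | NULL   
Test      | NULL   
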